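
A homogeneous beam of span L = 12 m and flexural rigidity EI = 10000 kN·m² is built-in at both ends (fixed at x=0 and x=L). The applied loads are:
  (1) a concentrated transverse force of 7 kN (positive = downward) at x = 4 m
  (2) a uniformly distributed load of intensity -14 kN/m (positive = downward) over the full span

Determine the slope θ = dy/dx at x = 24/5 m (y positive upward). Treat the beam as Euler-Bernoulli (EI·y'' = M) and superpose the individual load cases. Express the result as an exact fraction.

Load 1 — point force P=7 kN at a=4 m (b=L-a=8):
  θ_1 = Pa²(L-x)(2bL-(3b+a)(L-x))/(2L³EI)  [x>a] = 7·4²·(12-(24/5))·(2·8·12-(3·8+4)·(12-(24/5)))/(2·12³·10000) = -7/31250 rad
Load 2 — uniform load w=-14 kN/m over full span:
  θ_2 = -wx(L-x)(L-2x)/(12EI) = -(-14)·(24/5)·(12-(24/5))·(12-2·(24/5))/(12·10000) = 756/78125 rad
Superposition: θ = Σ θ_i = 1477/156250 rad ≈ 0.009453 rad

θ(24/5) = 1477/156250 rad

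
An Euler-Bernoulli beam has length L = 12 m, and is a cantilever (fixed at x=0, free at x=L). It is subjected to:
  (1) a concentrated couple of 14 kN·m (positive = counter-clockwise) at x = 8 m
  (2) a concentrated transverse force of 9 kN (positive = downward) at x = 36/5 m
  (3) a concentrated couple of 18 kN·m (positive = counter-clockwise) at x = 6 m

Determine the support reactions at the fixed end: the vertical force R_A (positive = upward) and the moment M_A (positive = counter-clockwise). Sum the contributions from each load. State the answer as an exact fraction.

R_A = 9 kN, M_A = 164/5 kN·m

Load 1 — applied couple M₀=14 kN·m at a=8 m (b=L-a=4):
  R_A = 0 kN
  M_A = -M₀ = -14 kN·m
Load 2 — point force P=9 kN at a=36/5 m (b=L-a=24/5):
  R_A = P = 9 kN
  M_A = Pa = 9·(36/5) = 324/5 kN·m
Load 3 — applied couple M₀=18 kN·m at a=6 m (b=L-a=6):
  R_A = 0 kN
  M_A = -M₀ = -18 kN·m
Superposition: R_A = 9 kN, M_A = 164/5 kN·m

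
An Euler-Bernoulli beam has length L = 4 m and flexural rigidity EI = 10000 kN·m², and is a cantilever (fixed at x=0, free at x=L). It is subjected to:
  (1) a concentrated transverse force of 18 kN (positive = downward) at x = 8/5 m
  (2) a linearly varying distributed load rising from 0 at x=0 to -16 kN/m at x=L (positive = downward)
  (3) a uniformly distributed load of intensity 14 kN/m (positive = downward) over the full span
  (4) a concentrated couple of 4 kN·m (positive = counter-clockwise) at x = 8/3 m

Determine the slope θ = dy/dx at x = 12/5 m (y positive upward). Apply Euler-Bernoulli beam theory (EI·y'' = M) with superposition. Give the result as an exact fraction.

θ(12/5) = -1369/390625 rad

Load 1 — point force P=18 kN at a=8/5 m (b=L-a=12/5):
  θ_1 = -Pa²/(2EI)  [x>a] = -18·(8/5)²/(2·10000) = -36/15625 rad
Load 2 — triangular load w₀=-16 kN/m (0→w₀ over full span):
  θ_2 = (w₀Lx²/4-w₀L²x/3-w₀x⁴/(24L))/EI = ((-16)·4·(12/5)²/4-(-16)·4²·(12/5)/3-(-16)·(12/5)⁴/(24·4))/10000 = 4616/390625 rad
Load 3 — uniform load w=14 kN/m over full span:
  θ_3 = -wx(x²-3Lx+3L²)/(6EI) = -14·(12/5)·((12/5)²-3·4·(12/5)+3·4²)/(6·10000) = -1092/78125 rad
Load 4 — applied couple M₀=4 kN·m at a=8/3 m (b=L-a=4/3):
  θ_4 = M₀x/EI  [x≤a] = 4·(12/5)/10000 = 3/3125 rad
Superposition: θ = Σ θ_i = -1369/390625 rad ≈ -0.003505 rad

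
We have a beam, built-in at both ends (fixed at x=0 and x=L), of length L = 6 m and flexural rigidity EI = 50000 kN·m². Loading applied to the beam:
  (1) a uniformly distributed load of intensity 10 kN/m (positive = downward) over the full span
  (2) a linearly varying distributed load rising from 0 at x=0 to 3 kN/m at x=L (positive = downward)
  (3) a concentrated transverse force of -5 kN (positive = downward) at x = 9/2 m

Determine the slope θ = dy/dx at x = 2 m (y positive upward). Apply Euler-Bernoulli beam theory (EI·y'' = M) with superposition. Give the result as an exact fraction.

Load 1 — uniform load w=10 kN/m over full span:
  θ_1 = -wx(L-x)(L-2x)/(12EI) = -10·2·(6-2)·(6-2·2)/(12·50000) = -1/3750 rad
Load 2 — triangular load w₀=3 kN/m (0→w₀ over full span):
  θ_2 = -w₀(2x(L-x)(L-2x)(x+2L)+x²(L-x)²)/(120LEI) = -3·(2·2·(6-2)·(6-2·2)·(2+2·6)+2²·(6-2)²)/(120·6·50000) = -2/46875 rad
Load 3 — point force P=-5 kN at a=9/2 m (b=L-a=3/2):
  θ_3 = -Pb²x(2aL-(3a+b)x)/(2L³EI)  [x≤a] = -(-5)·(3/2)²·2·(2·(9/2)·6-(3·(9/2)+(3/2))·2)/(2·6³·50000) = 1/40000 rad
Superposition: θ = Σ θ_i = -853/3000000 rad ≈ -0.000284 rad

θ(2) = -853/3000000 rad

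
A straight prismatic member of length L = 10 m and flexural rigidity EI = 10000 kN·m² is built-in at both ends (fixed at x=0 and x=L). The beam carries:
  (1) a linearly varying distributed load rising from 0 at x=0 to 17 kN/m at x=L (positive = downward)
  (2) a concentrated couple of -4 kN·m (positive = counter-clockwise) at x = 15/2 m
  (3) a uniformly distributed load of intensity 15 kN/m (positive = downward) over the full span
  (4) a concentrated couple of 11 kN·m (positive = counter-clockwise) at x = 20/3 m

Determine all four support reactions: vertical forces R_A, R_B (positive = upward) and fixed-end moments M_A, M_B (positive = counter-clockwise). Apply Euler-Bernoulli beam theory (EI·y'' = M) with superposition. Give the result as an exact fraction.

Load 1 — triangular load w₀=17 kN/m (0→w₀ over full span):
  R_A = 3w₀L/20 = 3·17·10/20 = 51/2 kN
  M_A = w₀L²/30 = 17·10²/30 = 170/3 kN·m
  R_B = 7w₀L/20 = 7·17·10/20 = 119/2 kN
  M_B = -w₀L²/20 = -17·10²/20 = -85 kN·m
Load 2 — applied couple M₀=-4 kN·m at a=15/2 m (b=L-a=5/2):
  R_A = 6M₀ab/L³ = 6·(-4)·(15/2)·(5/2)/10³ = -9/20 kN
  M_A = M₀b(2a-b)/L² = (-4)·(5/2)·(2·(15/2)-(5/2))/10² = -5/4 kN·m
  R_B = -6M₀ab/L³ = -6·(-4)·(15/2)·(5/2)/10³ = 9/20 kN
  M_B = M₀a(2b-a)/L² = (-4)·(15/2)·(2·(5/2)-(15/2))/10² = 3/4 kN·m
Load 3 — uniform load w=15 kN/m over full span:
  R_A = wL/2 = 15·10/2 = 75 kN
  M_A = wL²/12 = 15·10²/12 = 125 kN·m
  R_B = wL/2 = 15·10/2 = 75 kN
  M_B = -wL²/12 = -15·10²/12 = -125 kN·m
Load 4 — applied couple M₀=11 kN·m at a=20/3 m (b=L-a=10/3):
  R_A = 6M₀ab/L³ = 6·11·(20/3)·(10/3)/10³ = 22/15 kN
  M_A = M₀b(2a-b)/L² = 11·(10/3)·(2·(20/3)-(10/3))/10² = 11/3 kN·m
  R_B = -6M₀ab/L³ = -6·11·(20/3)·(10/3)/10³ = -22/15 kN
  M_B = M₀a(2b-a)/L² = 11·(20/3)·(2·(10/3)-(20/3))/10² = 0 kN·m
Superposition: R_A = 6091/60 kN, M_A = 2209/12 kN·m, R_B = 8009/60 kN, M_B = -837/4 kN·m

R_A = 6091/60 kN, M_A = 2209/12 kN·m, R_B = 8009/60 kN, M_B = -837/4 kN·m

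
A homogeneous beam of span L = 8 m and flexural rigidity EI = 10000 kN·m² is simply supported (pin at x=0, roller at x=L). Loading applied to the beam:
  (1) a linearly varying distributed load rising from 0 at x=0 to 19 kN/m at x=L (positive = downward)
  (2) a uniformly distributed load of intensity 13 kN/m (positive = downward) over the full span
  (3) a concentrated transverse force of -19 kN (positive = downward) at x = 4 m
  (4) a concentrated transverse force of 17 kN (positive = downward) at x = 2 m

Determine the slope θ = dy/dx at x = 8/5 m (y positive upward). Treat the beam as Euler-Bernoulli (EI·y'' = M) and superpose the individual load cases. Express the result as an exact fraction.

Load 1 — triangular load w₀=19 kN/m (0→w₀ over full span):
  θ_1 = -w₀(7L⁴-30L²x²+15x⁴)/(360LEI) = -19·(7·8⁴-30·8²·(8/5)²+15·(8/5)⁴)/(360·8·10000) = -55328/3515625 rad
Load 2 — uniform load w=13 kN/m over full span:
  θ_2 = -w(L³-6Lx²+4x³)/(24EI) = -13·(8³-6·8·(8/5)²+4·(8/5)³)/(24·10000) = -1716/78125 rad
Load 3 — point force P=-19 kN at a=4 m (b=L-a=4):
  θ_3 = -Pb(L²-b²-3x²)/(6LEI)  [x≤a] = -(-19)·4·(8²-4²-3·(8/5)²)/(6·8·10000) = 399/62500 rad
Load 4 — point force P=17 kN at a=2 m (b=L-a=6):
  θ_4 = -Pb(L²-b²-3x²)/(6LEI)  [x≤a] = -17·6·(8²-6²-3·(8/5)²)/(6·8·10000) = -2159/500000 rad
Superposition: θ = Σ θ_i = -4009111/112500000 rad ≈ -0.035637 rad

θ(8/5) = -4009111/112500000 rad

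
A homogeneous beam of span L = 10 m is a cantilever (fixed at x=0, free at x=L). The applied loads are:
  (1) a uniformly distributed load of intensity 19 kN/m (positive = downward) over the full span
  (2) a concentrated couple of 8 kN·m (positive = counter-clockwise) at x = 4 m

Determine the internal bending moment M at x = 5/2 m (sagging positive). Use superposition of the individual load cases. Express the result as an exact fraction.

M(5/2) = -4211/8 kN·m

Load 1 — uniform load w=19 kN/m over full span:
  M_1 = -w(L-x)²/2 = -19·(10-(5/2))²/2 = -4275/8 kN·m
Load 2 — applied couple M₀=8 kN·m at a=4 m (b=L-a=6):
  M_2 = M₀  [x≤a] = 8 = 8 kN·m
Superposition: M = Σ M_i = -4211/8 kN·m ≈ -526.375000 kN·m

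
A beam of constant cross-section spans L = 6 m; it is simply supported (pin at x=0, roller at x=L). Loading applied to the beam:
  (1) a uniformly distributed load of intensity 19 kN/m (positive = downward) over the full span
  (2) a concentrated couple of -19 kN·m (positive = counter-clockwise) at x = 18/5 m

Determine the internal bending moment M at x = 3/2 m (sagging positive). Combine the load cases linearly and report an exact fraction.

M(3/2) = 475/8 kN·m

Load 1 — uniform load w=19 kN/m over full span:
  M_1 = wx(L-x)/2 = 19·(3/2)·(6-(3/2))/2 = 513/8 kN·m
Load 2 — applied couple M₀=-19 kN·m at a=18/5 m (b=L-a=12/5):
  M_2 = M₀x/L  [x≤a] = (-19)·(3/2)/6 = -19/4 kN·m
Superposition: M = Σ M_i = 475/8 kN·m ≈ 59.375000 kN·m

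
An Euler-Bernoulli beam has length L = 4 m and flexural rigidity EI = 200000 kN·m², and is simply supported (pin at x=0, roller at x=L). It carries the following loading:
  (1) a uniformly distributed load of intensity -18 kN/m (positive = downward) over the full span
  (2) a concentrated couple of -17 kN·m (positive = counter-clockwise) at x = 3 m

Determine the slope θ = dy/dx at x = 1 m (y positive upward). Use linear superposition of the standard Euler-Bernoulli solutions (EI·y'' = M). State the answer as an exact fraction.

Load 1 — uniform load w=-18 kN/m over full span:
  θ_1 = -w(L³-6Lx²+4x³)/(24EI) = -(-18)·(4³-6·4·1²+4·1³)/(24·200000) = 33/200000 rad
Load 2 — applied couple M₀=-17 kN·m at a=3 m (b=L-a=1):
  θ_2 = (M₀x²/(2L)+C₁)/EI  [x≤a] with C₁=M₀(3b²-L²)/(6L)=221/24 = ((-17)·1²/(2·4)+(221/24))/200000 = 17/480000 rad
Superposition: θ = Σ θ_i = 481/2400000 rad ≈ 0.000200 rad

θ(1) = 481/2400000 rad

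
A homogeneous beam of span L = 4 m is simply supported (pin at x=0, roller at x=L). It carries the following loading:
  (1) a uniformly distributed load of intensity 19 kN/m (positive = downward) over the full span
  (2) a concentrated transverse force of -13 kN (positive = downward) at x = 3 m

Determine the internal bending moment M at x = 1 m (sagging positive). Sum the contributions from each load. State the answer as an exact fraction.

M(1) = 101/4 kN·m

Load 1 — uniform load w=19 kN/m over full span:
  M_1 = wx(L-x)/2 = 19·1·(4-1)/2 = 57/2 kN·m
Load 2 — point force P=-13 kN at a=3 m (b=L-a=1):
  M_2 = Pbx/L  [x≤a] = (-13)·1·1/4 = -13/4 kN·m
Superposition: M = Σ M_i = 101/4 kN·m ≈ 25.250000 kN·m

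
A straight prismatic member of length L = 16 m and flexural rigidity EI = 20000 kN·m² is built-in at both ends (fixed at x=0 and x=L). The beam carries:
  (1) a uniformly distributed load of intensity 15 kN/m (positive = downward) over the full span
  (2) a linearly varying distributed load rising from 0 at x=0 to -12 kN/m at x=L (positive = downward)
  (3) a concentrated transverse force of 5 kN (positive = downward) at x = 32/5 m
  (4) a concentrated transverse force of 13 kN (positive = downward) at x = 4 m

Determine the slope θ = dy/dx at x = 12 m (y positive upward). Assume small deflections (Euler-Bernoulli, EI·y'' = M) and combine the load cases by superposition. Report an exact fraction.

Load 1 — uniform load w=15 kN/m over full span:
  θ_1 = -wx(L-x)(L-2x)/(12EI) = -15·12·(16-12)·(16-2·12)/(12·20000) = 3/125 rad
Load 2 — triangular load w₀=-12 kN/m (0→w₀ over full span):
  θ_2 = -w₀(2x(L-x)(L-2x)(x+2L)+x²(L-x)²)/(120LEI) = -(-12)·(2·12·(16-12)·(16-2·12)·(12+2·16)+12²·(16-12)²)/(120·16·20000) = -123/12500 rad
Load 3 — point force P=5 kN at a=32/5 m (b=L-a=48/5):
  θ_3 = Pa²(L-x)(2bL-(3b+a)(L-x))/(2L³EI)  [x>a] = 5·(32/5)²·(16-12)·(2·(48/5)·16-(3·(48/5)+(32/5))·(16-12))/(2·16³·20000) = 13/15625 rad
Load 4 — point force P=13 kN at a=4 m (b=L-a=12):
  θ_4 = Pa²(L-x)(2bL-(3b+a)(L-x))/(2L³EI)  [x>a] = 13·4²·(16-12)·(2·12·16-(3·12+4)·(16-12))/(2·16³·20000) = 91/80000 rad
Superposition: θ = Σ θ_i = 32259/2000000 rad ≈ 0.016130 rad

θ(12) = 32259/2000000 rad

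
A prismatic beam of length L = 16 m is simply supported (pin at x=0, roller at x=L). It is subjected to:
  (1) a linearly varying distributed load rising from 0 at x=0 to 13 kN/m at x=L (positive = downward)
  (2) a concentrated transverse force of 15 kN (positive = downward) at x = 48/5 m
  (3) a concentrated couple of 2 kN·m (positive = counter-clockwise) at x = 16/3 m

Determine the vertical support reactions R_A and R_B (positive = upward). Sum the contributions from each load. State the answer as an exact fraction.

Load 1 — triangular load w₀=13 kN/m (0→w₀ over full span):
  R_A = w₀L/6 = 13·16/6 = 104/3 kN
  R_B = w₀L/3 = 13·16/3 = 208/3 kN
Load 2 — point force P=15 kN at a=48/5 m (b=L-a=32/5):
  R_A = Pb/L = 15·(32/5)/16 = 6 kN
  R_B = Pa/L = 15·(48/5)/16 = 9 kN
Load 3 — applied couple M₀=2 kN·m at a=16/3 m (b=L-a=32/3):
  R_A = M₀/L = 2/16 = 1/8 kN
  R_B = -M₀/L = -2/16 = -1/8 kN
Superposition: R_A = 979/24 kN, R_B = 1877/24 kN

R_A = 979/24 kN, R_B = 1877/24 kN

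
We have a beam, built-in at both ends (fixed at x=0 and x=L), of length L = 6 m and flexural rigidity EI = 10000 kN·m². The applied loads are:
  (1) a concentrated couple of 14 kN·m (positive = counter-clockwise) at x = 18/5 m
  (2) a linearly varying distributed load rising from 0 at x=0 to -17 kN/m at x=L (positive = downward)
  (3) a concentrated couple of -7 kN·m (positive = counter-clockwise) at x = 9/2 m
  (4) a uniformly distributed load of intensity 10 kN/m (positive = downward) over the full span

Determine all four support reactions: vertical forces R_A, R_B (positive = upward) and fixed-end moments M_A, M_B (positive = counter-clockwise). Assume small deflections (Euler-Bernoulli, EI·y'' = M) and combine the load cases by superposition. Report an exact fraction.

R_A = 6699/400 kN, M_A = 4757/400 kN·m, R_B = -3099/400 kN, M_B = 1437/400 kN·m

Load 1 — applied couple M₀=14 kN·m at a=18/5 m (b=L-a=12/5):
  R_A = 6M₀ab/L³ = 6·14·(18/5)·(12/5)/6³ = 84/25 kN
  M_A = M₀b(2a-b)/L² = 14·(12/5)·(2·(18/5)-(12/5))/6² = 112/25 kN·m
  R_B = -6M₀ab/L³ = -6·14·(18/5)·(12/5)/6³ = -84/25 kN
  M_B = M₀a(2b-a)/L² = 14·(18/5)·(2·(12/5)-(18/5))/6² = 42/25 kN·m
Load 2 — triangular load w₀=-17 kN/m (0→w₀ over full span):
  R_A = 3w₀L/20 = 3·(-17)·6/20 = -153/10 kN
  M_A = w₀L²/30 = (-17)·6²/30 = -102/5 kN·m
  R_B = 7w₀L/20 = 7·(-17)·6/20 = -357/10 kN
  M_B = -w₀L²/20 = -(-17)·6²/20 = 153/5 kN·m
Load 3 — applied couple M₀=-7 kN·m at a=9/2 m (b=L-a=3/2):
  R_A = 6M₀ab/L³ = 6·(-7)·(9/2)·(3/2)/6³ = -21/16 kN
  M_A = M₀b(2a-b)/L² = (-7)·(3/2)·(2·(9/2)-(3/2))/6² = -35/16 kN·m
  R_B = -6M₀ab/L³ = -6·(-7)·(9/2)·(3/2)/6³ = 21/16 kN
  M_B = M₀a(2b-a)/L² = (-7)·(9/2)·(2·(3/2)-(9/2))/6² = 21/16 kN·m
Load 4 — uniform load w=10 kN/m over full span:
  R_A = wL/2 = 10·6/2 = 30 kN
  M_A = wL²/12 = 10·6²/12 = 30 kN·m
  R_B = wL/2 = 10·6/2 = 30 kN
  M_B = -wL²/12 = -10·6²/12 = -30 kN·m
Superposition: R_A = 6699/400 kN, M_A = 4757/400 kN·m, R_B = -3099/400 kN, M_B = 1437/400 kN·m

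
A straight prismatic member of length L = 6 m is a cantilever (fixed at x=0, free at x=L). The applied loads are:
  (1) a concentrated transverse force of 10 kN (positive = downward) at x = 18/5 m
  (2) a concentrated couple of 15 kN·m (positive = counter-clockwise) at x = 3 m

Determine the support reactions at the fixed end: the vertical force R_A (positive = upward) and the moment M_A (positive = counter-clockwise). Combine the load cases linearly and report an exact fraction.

Load 1 — point force P=10 kN at a=18/5 m (b=L-a=12/5):
  R_A = P = 10 kN
  M_A = Pa = 10·(18/5) = 36 kN·m
Load 2 — applied couple M₀=15 kN·m at a=3 m (b=L-a=3):
  R_A = 0 kN
  M_A = -M₀ = -15 kN·m
Superposition: R_A = 10 kN, M_A = 21 kN·m

R_A = 10 kN, M_A = 21 kN·m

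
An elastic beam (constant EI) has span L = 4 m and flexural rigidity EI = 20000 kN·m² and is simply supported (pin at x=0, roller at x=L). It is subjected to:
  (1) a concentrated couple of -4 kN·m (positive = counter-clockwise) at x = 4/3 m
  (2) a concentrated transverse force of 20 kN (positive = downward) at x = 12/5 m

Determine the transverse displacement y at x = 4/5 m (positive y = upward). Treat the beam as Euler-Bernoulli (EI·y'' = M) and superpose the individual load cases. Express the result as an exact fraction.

Load 1 — applied couple M₀=-4 kN·m at a=4/3 m (b=L-a=8/3):
  y_1 = (M₀x³/(6L)+C₁x)/EI  [x≤a] with C₁=M₀(3b²-L²)/(6L)=-8/9 = ((-4)·(4/5)³/(6·4)+(-8/9)·(4/5))/20000 = -28/703125 m
Load 2 — point force P=20 kN at a=12/5 m (b=L-a=8/5):
  y_2 = -Pbx(L²-b²-x²)/(6LEI)  [x≤a] = -20·(8/5)·(4/5)·(4²-(8/5)²-(4/5)²)/(6·4·20000) = -32/46875 m
Superposition: y = Σ y_i = -508/703125 m ≈ -0.000722 m

y(4/5) = -508/703125 m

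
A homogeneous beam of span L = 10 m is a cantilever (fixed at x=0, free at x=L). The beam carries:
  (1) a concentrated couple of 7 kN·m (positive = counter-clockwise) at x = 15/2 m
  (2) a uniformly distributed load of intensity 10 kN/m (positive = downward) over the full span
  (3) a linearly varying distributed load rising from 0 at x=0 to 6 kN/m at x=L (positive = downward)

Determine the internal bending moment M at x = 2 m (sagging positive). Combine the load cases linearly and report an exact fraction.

M(2) = -2269/5 kN·m

Load 1 — applied couple M₀=7 kN·m at a=15/2 m (b=L-a=5/2):
  M_1 = M₀  [x≤a] = 7 = 7 kN·m
Load 2 — uniform load w=10 kN/m over full span:
  M_2 = -w(L-x)²/2 = -10·(10-2)²/2 = -320 kN·m
Load 3 — triangular load w₀=6 kN/m (0→w₀ over full span):
  M_3 = w₀Lx/2 - w₀L²/3 - w₀x³/(6L) = 6·10·2/2 - 6·10²/3 - 6·2³/(6·10) = -704/5 kN·m
Superposition: M = Σ M_i = -2269/5 kN·m ≈ -453.800000 kN·m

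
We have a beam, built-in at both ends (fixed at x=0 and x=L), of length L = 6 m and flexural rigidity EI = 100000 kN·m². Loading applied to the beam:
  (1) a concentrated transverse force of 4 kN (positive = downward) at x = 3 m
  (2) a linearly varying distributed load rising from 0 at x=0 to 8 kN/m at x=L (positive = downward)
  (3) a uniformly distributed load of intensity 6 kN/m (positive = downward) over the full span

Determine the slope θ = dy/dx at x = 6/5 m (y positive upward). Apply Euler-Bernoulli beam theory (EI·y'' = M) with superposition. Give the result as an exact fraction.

θ(6/5) = -5931/31250000 rad

Load 1 — point force P=4 kN at a=3 m (b=L-a=3):
  θ_1 = -Pb²x(2aL-(3a+b)x)/(2L³EI)  [x≤a] = -4·3²·(6/5)·(2·3·6-(3·3+3)·(6/5))/(2·6³·100000) = -27/1250000 rad
Load 2 — triangular load w₀=8 kN/m (0→w₀ over full span):
  θ_2 = -w₀(2x(L-x)(L-2x)(x+2L)+x²(L-x)²)/(120LEI) = -8·(2·(6/5)·(6-(6/5))·(6-2·(6/5))·((6/5)+2·6)+(6/5)²·(6-(6/5))²)/(120·6·100000) = -126/1953125 rad
Load 3 — uniform load w=6 kN/m over full span:
  θ_3 = -wx(L-x)(L-2x)/(12EI) = -6·(6/5)·(6-(6/5))·(6-2·(6/5))/(12·100000) = -81/781250 rad
Superposition: θ = Σ θ_i = -5931/31250000 rad ≈ -0.000190 rad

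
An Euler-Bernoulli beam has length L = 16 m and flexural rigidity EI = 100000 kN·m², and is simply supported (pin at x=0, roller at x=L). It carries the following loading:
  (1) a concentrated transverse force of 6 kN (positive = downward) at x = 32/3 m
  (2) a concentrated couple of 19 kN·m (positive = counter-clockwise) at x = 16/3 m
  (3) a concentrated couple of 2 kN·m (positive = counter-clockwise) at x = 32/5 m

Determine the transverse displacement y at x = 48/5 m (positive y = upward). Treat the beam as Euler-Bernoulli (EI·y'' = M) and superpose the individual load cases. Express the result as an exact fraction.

y(48/5) = -3008/1171875 m

Load 1 — point force P=6 kN at a=32/3 m (b=L-a=16/3):
  y_1 = -Pbx(L²-b²-x²)/(6LEI)  [x≤a] = -6·(16/3)·(48/5)·(16²-(16/3)²-(48/5)²)/(6·16·100000) = -15232/3515625 m
Load 2 — applied couple M₀=19 kN·m at a=16/3 m (b=L-a=32/3):
  y_2 = (M₀x³/(6L)-M₀(x-a)²/2+C₁x)/EI  [x>a] with C₁=M₀(3b²-L²)/(6L)=152/9 = (19·(48/5)³/(6·16)-19·((48/5)-(16/3))²/2+(152/9)·(48/5))/100000 = 5776/3515625 m
Load 3 — applied couple M₀=2 kN·m at a=32/5 m (b=L-a=48/5):
  y_3 = (M₀x³/(6L)-M₀(x-a)²/2+C₁x)/EI  [x>a] with C₁=M₀(3b²-L²)/(6L)=32/75 = (2·(48/5)³/(6·16)-2·((48/5)-(32/5))²/2+(32/75)·(48/5))/100000 = 48/390625 m
Superposition: y = Σ y_i = -3008/1171875 m ≈ -0.002567 m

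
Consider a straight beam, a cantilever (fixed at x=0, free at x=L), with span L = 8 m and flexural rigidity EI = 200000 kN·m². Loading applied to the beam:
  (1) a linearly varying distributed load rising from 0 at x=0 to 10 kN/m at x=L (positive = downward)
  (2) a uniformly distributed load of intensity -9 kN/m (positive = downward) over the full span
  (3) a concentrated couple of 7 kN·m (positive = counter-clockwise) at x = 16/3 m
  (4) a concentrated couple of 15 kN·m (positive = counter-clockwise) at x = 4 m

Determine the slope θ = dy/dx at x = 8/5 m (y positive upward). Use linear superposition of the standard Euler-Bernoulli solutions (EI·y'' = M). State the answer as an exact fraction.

Load 1 — triangular load w₀=10 kN/m (0→w₀ over full span):
  θ_1 = (w₀Lx²/4-w₀L²x/3-w₀x⁴/(24L))/EI = (10·8·(8/5)²/4-10·8²·(8/5)/3-10·(8/5)⁴/(24·8))/200000 = -1702/1171875 rad
Load 2 — uniform load w=-9 kN/m over full span:
  θ_2 = -wx(x²-3Lx+3L²)/(6EI) = -(-9)·(8/5)·((8/5)²-3·8·(8/5)+3·8²)/(6·200000) = 732/390625 rad
Load 3 — applied couple M₀=7 kN·m at a=16/3 m (b=L-a=8/3):
  θ_3 = M₀x/EI  [x≤a] = 7·(8/5)/200000 = 7/125000 rad
Load 4 — applied couple M₀=15 kN·m at a=4 m (b=L-a=4):
  θ_4 = M₀x/EI  [x≤a] = 15·(8/5)/200000 = 3/25000 rad
Superposition: θ = Σ θ_i = 2801/4687500 rad ≈ 0.000598 rad

θ(8/5) = 2801/4687500 rad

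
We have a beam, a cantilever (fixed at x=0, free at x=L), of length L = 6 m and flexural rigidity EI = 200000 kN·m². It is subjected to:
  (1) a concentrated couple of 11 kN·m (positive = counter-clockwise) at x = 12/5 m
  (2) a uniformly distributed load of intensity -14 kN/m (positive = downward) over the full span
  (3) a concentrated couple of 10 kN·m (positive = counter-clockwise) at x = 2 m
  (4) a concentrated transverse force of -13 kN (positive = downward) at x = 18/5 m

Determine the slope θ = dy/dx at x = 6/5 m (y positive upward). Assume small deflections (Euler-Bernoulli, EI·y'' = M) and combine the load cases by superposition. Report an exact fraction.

Load 1 — applied couple M₀=11 kN·m at a=12/5 m (b=L-a=18/5):
  θ_1 = M₀x/EI  [x≤a] = 11·(6/5)/200000 = 33/500000 rad
Load 2 — uniform load w=-14 kN/m over full span:
  θ_2 = -wx(x²-3Lx+3L²)/(6EI) = -(-14)·(6/5)·((6/5)²-3·6·(6/5)+3·6²)/(6·200000) = 3843/3125000 rad
Load 3 — applied couple M₀=10 kN·m at a=2 m (b=L-a=4):
  θ_3 = M₀x/EI  [x≤a] = 10·(6/5)/200000 = 3/50000 rad
Load 4 — point force P=-13 kN at a=18/5 m (b=L-a=12/5):
  θ_4 = -Px(2a-x)/(2EI)  [x≤a] = -(-13)·(6/5)·(2·(18/5)-(6/5))/(2·200000) = 117/500000 rad
Superposition: θ = Σ θ_i = 621/390625 rad ≈ 0.001590 rad

θ(6/5) = 621/390625 rad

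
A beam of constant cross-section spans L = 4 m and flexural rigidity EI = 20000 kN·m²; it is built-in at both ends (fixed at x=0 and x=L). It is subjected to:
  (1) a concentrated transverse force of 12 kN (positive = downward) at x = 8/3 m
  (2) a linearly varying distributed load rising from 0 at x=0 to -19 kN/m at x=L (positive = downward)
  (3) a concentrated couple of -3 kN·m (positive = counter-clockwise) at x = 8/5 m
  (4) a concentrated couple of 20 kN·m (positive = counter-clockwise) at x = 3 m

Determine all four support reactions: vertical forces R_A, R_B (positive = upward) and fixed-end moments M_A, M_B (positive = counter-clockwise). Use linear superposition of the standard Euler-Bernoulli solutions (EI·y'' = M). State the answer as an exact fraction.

Load 1 — point force P=12 kN at a=8/3 m (b=L-a=4/3):
  R_A = Pb²(3a+b)/L³ = 12·(4/3)²·(3·(8/3)+(4/3))/4³ = 28/9 kN
  M_A = Pab²/L² = 12·(8/3)·(4/3)²/4² = 32/9 kN·m
  R_B = Pa²(a+3b)/L³ = 12·(8/3)²·((8/3)+3·(4/3))/4³ = 80/9 kN
  M_B = -Pa²b/L² = -12·(8/3)²·(4/3)/4² = -64/9 kN·m
Load 2 — triangular load w₀=-19 kN/m (0→w₀ over full span):
  R_A = 3w₀L/20 = 3·(-19)·4/20 = -57/5 kN
  M_A = w₀L²/30 = (-19)·4²/30 = -152/15 kN·m
  R_B = 7w₀L/20 = 7·(-19)·4/20 = -133/5 kN
  M_B = -w₀L²/20 = -(-19)·4²/20 = 76/5 kN·m
Load 3 — applied couple M₀=-3 kN·m at a=8/5 m (b=L-a=12/5):
  R_A = 6M₀ab/L³ = 6·(-3)·(8/5)·(12/5)/4³ = -27/25 kN
  M_A = M₀b(2a-b)/L² = (-3)·(12/5)·(2·(8/5)-(12/5))/4² = -9/25 kN·m
  R_B = -6M₀ab/L³ = -6·(-3)·(8/5)·(12/5)/4³ = 27/25 kN
  M_B = M₀a(2b-a)/L² = (-3)·(8/5)·(2·(12/5)-(8/5))/4² = -24/25 kN·m
Load 4 — applied couple M₀=20 kN·m at a=3 m (b=L-a=1):
  R_A = 6M₀ab/L³ = 6·20·3·1/4³ = 45/8 kN
  M_A = M₀b(2a-b)/L² = 20·1·(2·3-1)/4² = 25/4 kN·m
  R_B = -6M₀ab/L³ = -6·20·3·1/4³ = -45/8 kN
  M_B = M₀a(2b-a)/L² = 20·3·(2·1-3)/4² = -15/4 kN·m
Superposition: R_A = -6739/1800 kN, M_A = -619/900 kN·m, R_B = -40061/1800 kN, M_B = 3041/900 kN·m

R_A = -6739/1800 kN, M_A = -619/900 kN·m, R_B = -40061/1800 kN, M_B = 3041/900 kN·m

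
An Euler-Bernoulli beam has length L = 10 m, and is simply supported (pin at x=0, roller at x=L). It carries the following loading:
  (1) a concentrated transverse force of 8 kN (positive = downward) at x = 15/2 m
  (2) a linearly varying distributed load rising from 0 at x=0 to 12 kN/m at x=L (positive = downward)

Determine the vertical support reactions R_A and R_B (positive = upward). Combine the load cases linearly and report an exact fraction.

R_A = 22 kN, R_B = 46 kN

Load 1 — point force P=8 kN at a=15/2 m (b=L-a=5/2):
  R_A = Pb/L = 8·(5/2)/10 = 2 kN
  R_B = Pa/L = 8·(15/2)/10 = 6 kN
Load 2 — triangular load w₀=12 kN/m (0→w₀ over full span):
  R_A = w₀L/6 = 12·10/6 = 20 kN
  R_B = w₀L/3 = 12·10/3 = 40 kN
Superposition: R_A = 22 kN, R_B = 46 kN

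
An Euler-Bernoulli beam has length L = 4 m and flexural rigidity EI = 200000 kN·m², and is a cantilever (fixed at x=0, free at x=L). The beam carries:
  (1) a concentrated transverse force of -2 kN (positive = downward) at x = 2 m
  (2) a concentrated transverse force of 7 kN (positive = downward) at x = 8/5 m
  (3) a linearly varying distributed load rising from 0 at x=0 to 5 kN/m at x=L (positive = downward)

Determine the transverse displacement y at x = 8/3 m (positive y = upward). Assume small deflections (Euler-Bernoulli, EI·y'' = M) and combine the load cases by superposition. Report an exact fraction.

y(8/3) = -862603/2278125000 m

Load 1 — point force P=-2 kN at a=2 m (b=L-a=2):
  y_1 = -Pa²(3x-a)/(6EI)  [x>a] = -(-2)·2²·(3·(8/3)-2)/(6·200000) = 1/25000 m
Load 2 — point force P=7 kN at a=8/5 m (b=L-a=12/5):
  y_2 = -Pa²(3x-a)/(6EI)  [x>a] = -7·(8/5)²·(3·(8/3)-(8/5))/(6·200000) = -112/1171875 m
Load 3 — triangular load w₀=5 kN/m (0→w₀ over full span):
  y_3 = (w₀Lx³/12-w₀L²x²/6-w₀x⁵/(120L))/EI = (5·4·(8/3)³/12-5·4²·(8/3)²/6-5·(8/3)⁵/(120·4))/200000 = -736/2278125 m
Superposition: y = Σ y_i = -862603/2278125000 m ≈ -0.000379 m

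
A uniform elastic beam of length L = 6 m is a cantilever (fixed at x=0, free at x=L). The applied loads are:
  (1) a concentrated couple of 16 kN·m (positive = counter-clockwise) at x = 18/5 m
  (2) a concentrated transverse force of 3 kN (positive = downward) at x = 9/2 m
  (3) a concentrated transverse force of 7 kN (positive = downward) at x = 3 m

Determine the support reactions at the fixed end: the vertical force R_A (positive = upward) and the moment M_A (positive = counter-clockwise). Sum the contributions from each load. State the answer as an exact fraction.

R_A = 10 kN, M_A = 37/2 kN·m

Load 1 — applied couple M₀=16 kN·m at a=18/5 m (b=L-a=12/5):
  R_A = 0 kN
  M_A = -M₀ = -16 kN·m
Load 2 — point force P=3 kN at a=9/2 m (b=L-a=3/2):
  R_A = P = 3 kN
  M_A = Pa = 3·(9/2) = 27/2 kN·m
Load 3 — point force P=7 kN at a=3 m (b=L-a=3):
  R_A = P = 7 kN
  M_A = Pa = 7·3 = 21 kN·m
Superposition: R_A = 10 kN, M_A = 37/2 kN·m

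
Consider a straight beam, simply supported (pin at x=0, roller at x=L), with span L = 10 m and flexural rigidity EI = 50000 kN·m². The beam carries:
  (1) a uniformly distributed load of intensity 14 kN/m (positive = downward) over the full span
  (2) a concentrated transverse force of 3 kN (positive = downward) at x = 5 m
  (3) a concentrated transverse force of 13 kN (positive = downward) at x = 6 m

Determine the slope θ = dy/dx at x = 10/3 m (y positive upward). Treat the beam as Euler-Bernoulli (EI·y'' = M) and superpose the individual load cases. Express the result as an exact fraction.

Load 1 — uniform load w=14 kN/m over full span:
  θ_1 = -w(L³-6Lx²+4x³)/(24EI) = -14·(10³-6·10·(10/3)²+4·(10/3)³)/(24·50000) = -91/16200 rad
Load 2 — point force P=3 kN at a=5 m (b=L-a=5):
  θ_2 = -Pb(L²-b²-3x²)/(6LEI)  [x≤a] = -3·5·(10²-5²-3·(10/3)²)/(6·10·50000) = -1/4800 rad
Load 3 — point force P=13 kN at a=6 m (b=L-a=4):
  θ_3 = -Pb(L²-b²-3x²)/(6LEI)  [x≤a] = -13·4·(10²-4²-3·(10/3)²)/(6·10·50000) = -247/281250 rad
Superposition: θ = Σ θ_i = -543011/81000000 rad ≈ -0.006704 rad

θ(10/3) = -543011/81000000 rad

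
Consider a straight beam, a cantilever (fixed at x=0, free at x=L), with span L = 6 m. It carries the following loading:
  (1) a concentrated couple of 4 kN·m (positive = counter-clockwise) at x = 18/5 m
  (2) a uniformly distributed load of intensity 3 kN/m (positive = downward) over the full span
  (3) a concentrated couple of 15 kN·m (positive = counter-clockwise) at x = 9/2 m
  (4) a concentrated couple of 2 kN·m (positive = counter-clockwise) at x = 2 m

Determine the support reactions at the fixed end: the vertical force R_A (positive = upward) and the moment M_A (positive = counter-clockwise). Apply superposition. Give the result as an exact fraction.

R_A = 18 kN, M_A = 33 kN·m

Load 1 — applied couple M₀=4 kN·m at a=18/5 m (b=L-a=12/5):
  R_A = 0 kN
  M_A = -M₀ = -4 kN·m
Load 2 — uniform load w=3 kN/m over full span:
  R_A = wL = 3·6 = 18 kN
  M_A = wL²/2 = 3·6²/2 = 54 kN·m
Load 3 — applied couple M₀=15 kN·m at a=9/2 m (b=L-a=3/2):
  R_A = 0 kN
  M_A = -M₀ = -15 kN·m
Load 4 — applied couple M₀=2 kN·m at a=2 m (b=L-a=4):
  R_A = 0 kN
  M_A = -M₀ = -2 kN·m
Superposition: R_A = 18 kN, M_A = 33 kN·m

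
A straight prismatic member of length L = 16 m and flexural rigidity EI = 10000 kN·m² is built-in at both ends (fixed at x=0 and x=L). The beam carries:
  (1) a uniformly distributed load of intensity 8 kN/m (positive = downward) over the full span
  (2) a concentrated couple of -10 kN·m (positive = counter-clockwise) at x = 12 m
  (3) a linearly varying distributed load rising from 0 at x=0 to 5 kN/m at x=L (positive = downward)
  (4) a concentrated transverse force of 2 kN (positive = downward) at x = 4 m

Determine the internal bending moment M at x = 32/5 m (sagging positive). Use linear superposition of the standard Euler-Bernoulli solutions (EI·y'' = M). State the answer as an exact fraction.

M(32/5) = 57419/600 kN·m

Load 1 — uniform load w=8 kN/m over full span:
  M_1 = wLx/2 - wL²/12 - wx²/2 = 8·16·(32/5)/2 - 8·16²/12 - 8·(32/5)²/2 = 5632/75 kN·m
Load 2 — applied couple M₀=-10 kN·m at a=12 m (b=L-a=4):
  M_2 = R_Ax - M_A  [x≤a] with R_A=-45/64, M_A=-25/8 = (-45/64)·(32/5) - (-25/8) = -11/8 kN·m
Load 3 — triangular load w₀=5 kN/m (0→w₀ over full span):
  M_3 = 3w₀Lx/20 - w₀L²/30 - w₀x³/(6L) = 3·5·16·(32/5)/20 - 5·16²/30 - 5·(32/5)³/(6·16) = 512/25 kN·m
Load 4 — point force P=2 kN at a=4 m (b=L-a=12):
  M_4 = Pa²(a+3b)(L-x)/L³ - Pa²b/L²  [x>a] = 2·4²·(4+3·12)·(16-(32/5))/16³ - 2·4²·12/16² = 3/2 kN·m
Superposition: M = Σ M_i = 57419/600 kN·m ≈ 95.698333 kN·m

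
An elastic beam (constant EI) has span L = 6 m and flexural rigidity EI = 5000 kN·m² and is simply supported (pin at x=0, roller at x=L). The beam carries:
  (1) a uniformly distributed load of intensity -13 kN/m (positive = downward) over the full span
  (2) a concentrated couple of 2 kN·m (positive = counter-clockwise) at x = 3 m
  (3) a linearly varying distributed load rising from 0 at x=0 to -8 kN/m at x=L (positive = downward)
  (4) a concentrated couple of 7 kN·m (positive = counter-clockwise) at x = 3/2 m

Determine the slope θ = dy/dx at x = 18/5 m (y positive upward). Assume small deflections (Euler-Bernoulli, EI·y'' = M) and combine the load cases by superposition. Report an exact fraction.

Load 1 — uniform load w=-13 kN/m over full span:
  θ_1 = -w(L³-6Lx²+4x³)/(24EI) = -(-13)·(6³-6·6·(18/5)²+4·(18/5)³)/(24·5000) = -4329/625000 rad
Load 2 — applied couple M₀=2 kN·m at a=3 m (b=L-a=3):
  θ_2 = (M₀x²/(2L)-M₀(x-a)+C₁)/EI  [x>a] with C₁=M₀(3b²-L²)/(6L)=-1/2 = (2·(18/5)²/(2·6)-2·((18/5)-3)+(-1/2))/5000 = 23/250000 rad
Load 3 — triangular load w₀=-8 kN/m (0→w₀ over full span):
  θ_3 = -w₀(7L⁴-30L²x²+15x⁴)/(360LEI) = -(-8)·(7·6⁴-30·6²·(18/5)²+15·(18/5)⁴)/(360·6·5000) = -696/390625 rad
Load 4 — applied couple M₀=7 kN·m at a=3/2 m (b=L-a=9/2):
  θ_4 = (M₀x²/(2L)-M₀(x-a)+C₁)/EI  [x>a] with C₁=M₀(3b²-L²)/(6L)=77/16 = (7·(18/5)²/(2·6)-7·((18/5)-(3/2))+(77/16))/5000 = -931/2000000 rad
Superposition: θ = Σ θ_i = -454083/50000000 rad ≈ -0.009082 rad

θ(18/5) = -454083/50000000 rad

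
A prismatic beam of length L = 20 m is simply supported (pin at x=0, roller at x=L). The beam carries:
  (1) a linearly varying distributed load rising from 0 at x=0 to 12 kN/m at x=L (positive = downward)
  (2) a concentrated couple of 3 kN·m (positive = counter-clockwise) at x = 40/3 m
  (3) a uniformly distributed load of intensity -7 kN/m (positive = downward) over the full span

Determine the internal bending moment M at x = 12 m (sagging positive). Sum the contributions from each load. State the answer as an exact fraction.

Load 1 — triangular load w₀=12 kN/m (0→w₀ over full span):
  M_1 = w₀Lx/6 - w₀x³/(6L) = 12·20·12/6 - 12·12³/(6·20) = 1536/5 kN·m
Load 2 — applied couple M₀=3 kN·m at a=40/3 m (b=L-a=20/3):
  M_2 = M₀x/L  [x≤a] = 3·12/20 = 9/5 kN·m
Load 3 — uniform load w=-7 kN/m over full span:
  M_3 = wx(L-x)/2 = (-7)·12·(20-12)/2 = -336 kN·m
Superposition: M = Σ M_i = -27 kN·m ≈ -27.000000 kN·m

M(12) = -27 kN·m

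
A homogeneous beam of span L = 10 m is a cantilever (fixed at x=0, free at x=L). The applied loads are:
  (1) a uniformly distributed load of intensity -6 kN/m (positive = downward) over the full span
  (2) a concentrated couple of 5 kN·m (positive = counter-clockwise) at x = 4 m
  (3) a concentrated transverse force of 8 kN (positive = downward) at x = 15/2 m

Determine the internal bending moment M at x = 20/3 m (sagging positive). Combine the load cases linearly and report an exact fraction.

M(20/3) = 80/3 kN·m

Load 1 — uniform load w=-6 kN/m over full span:
  M_1 = -w(L-x)²/2 = -(-6)·(10-(20/3))²/2 = 100/3 kN·m
Load 2 — applied couple M₀=5 kN·m at a=4 m (b=L-a=6):
  M_2 = 0  [x>a] = 0 kN·m
Load 3 — point force P=8 kN at a=15/2 m (b=L-a=5/2):
  M_3 = -P(a-x)  [x≤a] = -8·((15/2)-(20/3)) = -20/3 kN·m
Superposition: M = Σ M_i = 80/3 kN·m ≈ 26.666667 kN·m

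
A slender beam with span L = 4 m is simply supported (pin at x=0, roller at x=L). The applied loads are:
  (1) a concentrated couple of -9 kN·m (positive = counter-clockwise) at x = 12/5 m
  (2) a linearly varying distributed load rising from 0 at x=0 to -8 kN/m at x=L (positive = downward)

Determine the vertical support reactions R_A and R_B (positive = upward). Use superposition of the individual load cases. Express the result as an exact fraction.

Load 1 — applied couple M₀=-9 kN·m at a=12/5 m (b=L-a=8/5):
  R_A = M₀/L = (-9)/4 = -9/4 kN
  R_B = -M₀/L = -(-9)/4 = 9/4 kN
Load 2 — triangular load w₀=-8 kN/m (0→w₀ over full span):
  R_A = w₀L/6 = (-8)·4/6 = -16/3 kN
  R_B = w₀L/3 = (-8)·4/3 = -32/3 kN
Superposition: R_A = -91/12 kN, R_B = -101/12 kN

R_A = -91/12 kN, R_B = -101/12 kN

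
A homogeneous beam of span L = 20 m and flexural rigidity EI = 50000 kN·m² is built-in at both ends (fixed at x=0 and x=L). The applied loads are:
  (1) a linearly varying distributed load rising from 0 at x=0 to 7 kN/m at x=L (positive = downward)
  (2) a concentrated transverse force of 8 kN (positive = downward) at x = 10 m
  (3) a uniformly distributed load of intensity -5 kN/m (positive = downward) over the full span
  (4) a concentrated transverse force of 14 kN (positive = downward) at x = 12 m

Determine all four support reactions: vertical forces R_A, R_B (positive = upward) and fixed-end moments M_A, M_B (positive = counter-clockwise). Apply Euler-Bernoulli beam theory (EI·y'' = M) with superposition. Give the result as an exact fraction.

Load 1 — triangular load w₀=7 kN/m (0→w₀ over full span):
  R_A = 3w₀L/20 = 3·7·20/20 = 21 kN
  M_A = w₀L²/30 = 7·20²/30 = 280/3 kN·m
  R_B = 7w₀L/20 = 7·7·20/20 = 49 kN
  M_B = -w₀L²/20 = -7·20²/20 = -140 kN·m
Load 2 — point force P=8 kN at a=10 m (b=L-a=10):
  R_A = Pb²(3a+b)/L³ = 8·10²·(3·10+10)/20³ = 4 kN
  M_A = Pab²/L² = 8·10·10²/20² = 20 kN·m
  R_B = Pa²(a+3b)/L³ = 8·10²·(10+3·10)/20³ = 4 kN
  M_B = -Pa²b/L² = -8·10²·10/20² = -20 kN·m
Load 3 — uniform load w=-5 kN/m over full span:
  R_A = wL/2 = (-5)·20/2 = -50 kN
  M_A = wL²/12 = (-5)·20²/12 = -500/3 kN·m
  R_B = wL/2 = (-5)·20/2 = -50 kN
  M_B = -wL²/12 = -(-5)·20²/12 = 500/3 kN·m
Load 4 — point force P=14 kN at a=12 m (b=L-a=8):
  R_A = Pb²(3a+b)/L³ = 14·8²·(3·12+8)/20³ = 616/125 kN
  M_A = Pab²/L² = 14·12·8²/20² = 672/25 kN·m
  R_B = Pa²(a+3b)/L³ = 14·12²·(12+3·8)/20³ = 1134/125 kN
  M_B = -Pa²b/L² = -14·12²·8/20² = -1008/25 kN·m
Superposition: R_A = -2509/125 kN, M_A = -1984/75 kN·m, R_B = 1509/125 kN, M_B = -2524/75 kN·m

R_A = -2509/125 kN, M_A = -1984/75 kN·m, R_B = 1509/125 kN, M_B = -2524/75 kN·m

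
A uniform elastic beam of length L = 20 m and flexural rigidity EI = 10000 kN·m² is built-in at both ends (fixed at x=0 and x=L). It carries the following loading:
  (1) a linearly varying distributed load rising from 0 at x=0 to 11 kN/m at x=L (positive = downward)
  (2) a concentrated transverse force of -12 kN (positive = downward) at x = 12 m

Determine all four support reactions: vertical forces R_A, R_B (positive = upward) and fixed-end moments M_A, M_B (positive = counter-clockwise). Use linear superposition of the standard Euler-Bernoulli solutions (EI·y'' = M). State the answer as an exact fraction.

Load 1 — triangular load w₀=11 kN/m (0→w₀ over full span):
  R_A = 3w₀L/20 = 3·11·20/20 = 33 kN
  M_A = w₀L²/30 = 11·20²/30 = 440/3 kN·m
  R_B = 7w₀L/20 = 7·11·20/20 = 77 kN
  M_B = -w₀L²/20 = -11·20²/20 = -220 kN·m
Load 2 — point force P=-12 kN at a=12 m (b=L-a=8):
  R_A = Pb²(3a+b)/L³ = (-12)·8²·(3·12+8)/20³ = -528/125 kN
  M_A = Pab²/L² = (-12)·12·8²/20² = -576/25 kN·m
  R_B = Pa²(a+3b)/L³ = (-12)·12²·(12+3·8)/20³ = -972/125 kN
  M_B = -Pa²b/L² = -(-12)·12²·8/20² = 864/25 kN·m
Superposition: R_A = 3597/125 kN, M_A = 9272/75 kN·m, R_B = 8653/125 kN, M_B = -4636/25 kN·m

R_A = 3597/125 kN, M_A = 9272/75 kN·m, R_B = 8653/125 kN, M_B = -4636/25 kN·m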